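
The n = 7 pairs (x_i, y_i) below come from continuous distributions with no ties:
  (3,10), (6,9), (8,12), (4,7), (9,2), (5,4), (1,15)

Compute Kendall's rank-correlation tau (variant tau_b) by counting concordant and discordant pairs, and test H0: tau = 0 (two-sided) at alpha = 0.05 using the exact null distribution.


Step 1: Enumerate the 21 unordered pairs (i,j) with i<j and classify each by sign(x_j-x_i) * sign(y_j-y_i).
  (1,2):dx=+3,dy=-1->D; (1,3):dx=+5,dy=+2->C; (1,4):dx=+1,dy=-3->D; (1,5):dx=+6,dy=-8->D
  (1,6):dx=+2,dy=-6->D; (1,7):dx=-2,dy=+5->D; (2,3):dx=+2,dy=+3->C; (2,4):dx=-2,dy=-2->C
  (2,5):dx=+3,dy=-7->D; (2,6):dx=-1,dy=-5->C; (2,7):dx=-5,dy=+6->D; (3,4):dx=-4,dy=-5->C
  (3,5):dx=+1,dy=-10->D; (3,6):dx=-3,dy=-8->C; (3,7):dx=-7,dy=+3->D; (4,5):dx=+5,dy=-5->D
  (4,6):dx=+1,dy=-3->D; (4,7):dx=-3,dy=+8->D; (5,6):dx=-4,dy=+2->D; (5,7):dx=-8,dy=+13->D
  (6,7):dx=-4,dy=+11->D
Step 2: C = 6, D = 15, total pairs = 21.
Step 3: tau = (C - D)/(n(n-1)/2) = (6 - 15)/21 = -0.428571.
Step 4: Exact two-sided p-value (enumerate n! = 5040 permutations of y under H0): p = 0.238889.
Step 5: alpha = 0.05. fail to reject H0.

tau_b = -0.4286 (C=6, D=15), p = 0.238889, fail to reject H0.


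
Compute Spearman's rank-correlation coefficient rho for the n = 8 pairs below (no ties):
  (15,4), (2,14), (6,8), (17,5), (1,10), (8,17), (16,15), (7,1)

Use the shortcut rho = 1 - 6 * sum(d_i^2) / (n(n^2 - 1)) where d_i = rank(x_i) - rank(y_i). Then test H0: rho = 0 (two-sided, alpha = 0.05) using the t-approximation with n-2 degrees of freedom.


Step 1: Rank x and y separately (midranks; no ties here).
rank(x): 15->6, 2->2, 6->3, 17->8, 1->1, 8->5, 16->7, 7->4
rank(y): 4->2, 14->6, 8->4, 5->3, 10->5, 17->8, 15->7, 1->1
Step 2: d_i = R_x(i) - R_y(i); compute d_i^2.
  (6-2)^2=16, (2-6)^2=16, (3-4)^2=1, (8-3)^2=25, (1-5)^2=16, (5-8)^2=9, (7-7)^2=0, (4-1)^2=9
sum(d^2) = 92.
Step 3: rho = 1 - 6*92 / (8*(8^2 - 1)) = 1 - 552/504 = -0.095238.
Step 4: Under H0, t = rho * sqrt((n-2)/(1-rho^2)) = -0.2343 ~ t(6).
Step 5: Two-sided p-value from the t-distribution with 6 df = 0.822505.
Step 6: alpha = 0.05. fail to reject H0.

rho = -0.0952, p = 0.822505, fail to reject H0 at alpha = 0.05.


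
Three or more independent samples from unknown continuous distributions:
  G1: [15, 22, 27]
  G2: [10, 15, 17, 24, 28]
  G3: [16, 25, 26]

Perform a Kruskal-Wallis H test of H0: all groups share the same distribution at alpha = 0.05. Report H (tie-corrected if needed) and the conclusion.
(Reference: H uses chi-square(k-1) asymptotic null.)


Step 1: Combine all N = 11 observations and assign midranks.
sorted (value, group, rank): (10,G2,1), (15,G1,2.5), (15,G2,2.5), (16,G3,4), (17,G2,5), (22,G1,6), (24,G2,7), (25,G3,8), (26,G3,9), (27,G1,10), (28,G2,11)
Step 2: Sum ranks within each group.
R_1 = 18.5 (n_1 = 3)
R_2 = 26.5 (n_2 = 5)
R_3 = 21 (n_3 = 3)
Step 3: H = 12/(N(N+1)) * sum(R_i^2/n_i) - 3(N+1)
     = 12/(11*12) * (18.5^2/3 + 26.5^2/5 + 21^2/3) - 3*12
     = 0.090909 * 401.533 - 36
     = 0.503030.
Step 4: Ties present; correction factor C = 1 - 6/(11^3 - 11) = 0.995455. Corrected H = 0.503030 / 0.995455 = 0.505327.
Step 5: Under H0, H ~ chi^2(2); p-value = 0.776729.
Step 6: alpha = 0.05. fail to reject H0.

H = 0.5053, df = 2, p = 0.776729, fail to reject H0.


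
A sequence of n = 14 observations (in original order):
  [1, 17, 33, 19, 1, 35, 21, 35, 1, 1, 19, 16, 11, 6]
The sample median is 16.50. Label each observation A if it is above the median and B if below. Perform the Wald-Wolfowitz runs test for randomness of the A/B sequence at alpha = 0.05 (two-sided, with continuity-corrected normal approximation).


Step 1: Compute median = 16.50; label A = above, B = below.
Labels in order: BAAABAAABBABBB  (n_A = 7, n_B = 7)
Step 2: Count runs R = 7.
Step 3: Under H0 (random ordering), E[R] = 2*n_A*n_B/(n_A+n_B) + 1 = 2*7*7/14 + 1 = 8.0000.
        Var[R] = 2*n_A*n_B*(2*n_A*n_B - n_A - n_B) / ((n_A+n_B)^2 * (n_A+n_B-1)) = 8232/2548 = 3.2308.
        SD[R] = 1.7974.
Step 4: Continuity-corrected z = (R + 0.5 - E[R]) / SD[R] = (7 + 0.5 - 8.0000) / 1.7974 = -0.2782.
Step 5: Two-sided p-value via normal approximation = 2*(1 - Phi(|z|)) = 0.780879.
Step 6: alpha = 0.05. fail to reject H0.

R = 7, z = -0.2782, p = 0.780879, fail to reject H0.


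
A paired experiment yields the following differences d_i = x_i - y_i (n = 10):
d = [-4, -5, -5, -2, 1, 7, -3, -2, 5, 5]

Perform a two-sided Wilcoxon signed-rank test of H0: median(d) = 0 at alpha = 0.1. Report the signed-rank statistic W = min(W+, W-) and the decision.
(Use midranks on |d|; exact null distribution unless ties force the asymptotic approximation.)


Step 1: Drop any zero differences (none here) and take |d_i|.
|d| = [4, 5, 5, 2, 1, 7, 3, 2, 5, 5]
Step 2: Midrank |d_i| (ties get averaged ranks).
ranks: |4|->5, |5|->7.5, |5|->7.5, |2|->2.5, |1|->1, |7|->10, |3|->4, |2|->2.5, |5|->7.5, |5|->7.5
Step 3: Attach original signs; sum ranks with positive sign and with negative sign.
W+ = 1 + 10 + 7.5 + 7.5 = 26
W- = 5 + 7.5 + 7.5 + 2.5 + 4 + 2.5 = 29
(Check: W+ + W- = 55 should equal n(n+1)/2 = 55.)
Step 4: Test statistic W = min(W+, W-) = 26.
Step 5: Ties in |d|, so use the tie-corrected normal approximation.
        E[W] = n(n+1)/4 = 10*11/4 = 27.5.
        Tie groups: |d|=2 (t=2), |d|=5 (t=4); sum(t^3 - t) = 66.
        Var[W] = n(n+1)(2n+1)/24 - sum(t^3-t)/48 = 2310/24 - 66/48 = 94.875.
        z = (W - E[W]) / sqrt(Var[W]) = (26 - 27.5) / 9.7404 = -0.1540.
        Two-sided p = 2*Phi(z) = 0.877611.
Step 6: alpha = 0.1. fail to reject H0.

W+ = 26, W- = 29, W = min = 26, p = 0.877611, fail to reject H0.


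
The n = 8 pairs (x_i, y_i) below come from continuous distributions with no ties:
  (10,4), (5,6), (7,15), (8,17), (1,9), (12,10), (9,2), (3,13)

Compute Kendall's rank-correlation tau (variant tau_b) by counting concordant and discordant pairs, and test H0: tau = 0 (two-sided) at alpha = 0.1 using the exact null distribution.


Step 1: Enumerate the 28 unordered pairs (i,j) with i<j and classify each by sign(x_j-x_i) * sign(y_j-y_i).
  (1,2):dx=-5,dy=+2->D; (1,3):dx=-3,dy=+11->D; (1,4):dx=-2,dy=+13->D; (1,5):dx=-9,dy=+5->D
  (1,6):dx=+2,dy=+6->C; (1,7):dx=-1,dy=-2->C; (1,8):dx=-7,dy=+9->D; (2,3):dx=+2,dy=+9->C
  (2,4):dx=+3,dy=+11->C; (2,5):dx=-4,dy=+3->D; (2,6):dx=+7,dy=+4->C; (2,7):dx=+4,dy=-4->D
  (2,8):dx=-2,dy=+7->D; (3,4):dx=+1,dy=+2->C; (3,5):dx=-6,dy=-6->C; (3,6):dx=+5,dy=-5->D
  (3,7):dx=+2,dy=-13->D; (3,8):dx=-4,dy=-2->C; (4,5):dx=-7,dy=-8->C; (4,6):dx=+4,dy=-7->D
  (4,7):dx=+1,dy=-15->D; (4,8):dx=-5,dy=-4->C; (5,6):dx=+11,dy=+1->C; (5,7):dx=+8,dy=-7->D
  (5,8):dx=+2,dy=+4->C; (6,7):dx=-3,dy=-8->C; (6,8):dx=-9,dy=+3->D; (7,8):dx=-6,dy=+11->D
Step 2: C = 13, D = 15, total pairs = 28.
Step 3: tau = (C - D)/(n(n-1)/2) = (13 - 15)/28 = -0.071429.
Step 4: Exact two-sided p-value (enumerate n! = 40320 permutations of y under H0): p = 0.904861.
Step 5: alpha = 0.1. fail to reject H0.

tau_b = -0.0714 (C=13, D=15), p = 0.904861, fail to reject H0.


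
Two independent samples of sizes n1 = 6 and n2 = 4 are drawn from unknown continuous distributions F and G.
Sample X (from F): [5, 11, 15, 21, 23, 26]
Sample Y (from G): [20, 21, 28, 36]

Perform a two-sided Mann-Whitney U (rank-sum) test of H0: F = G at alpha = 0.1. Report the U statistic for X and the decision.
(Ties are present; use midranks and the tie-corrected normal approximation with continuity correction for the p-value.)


Step 1: Combine and sort all 10 observations; assign midranks.
sorted (value, group): (5,X), (11,X), (15,X), (20,Y), (21,X), (21,Y), (23,X), (26,X), (28,Y), (36,Y)
ranks: 5->1, 11->2, 15->3, 20->4, 21->5.5, 21->5.5, 23->7, 26->8, 28->9, 36->10
Step 2: Rank sum for X: R1 = 1 + 2 + 3 + 5.5 + 7 + 8 = 26.5.
Step 3: U_X = R1 - n1(n1+1)/2 = 26.5 - 6*7/2 = 26.5 - 21 = 5.5.
       U_Y = n1*n2 - U_X = 24 - 5.5 = 18.5.
Step 4: Ties are present, so use the tie-corrected normal approximation (with continuity correction) for the p-value.
Step 5: p-value = 0.199458; compare to alpha = 0.1. fail to reject H0.

U_X = 5.5, p = 0.199458, fail to reject H0 at alpha = 0.1.


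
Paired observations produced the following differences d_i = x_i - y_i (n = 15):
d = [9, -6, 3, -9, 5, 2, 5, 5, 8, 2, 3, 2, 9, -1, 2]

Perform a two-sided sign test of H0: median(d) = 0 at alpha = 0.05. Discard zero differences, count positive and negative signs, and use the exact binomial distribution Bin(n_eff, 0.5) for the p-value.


Step 1: Discard zero differences. Original n = 15; n_eff = number of nonzero differences = 15.
Nonzero differences (with sign): +9, -6, +3, -9, +5, +2, +5, +5, +8, +2, +3, +2, +9, -1, +2
Step 2: Count signs: positive = 12, negative = 3.
Step 3: Under H0: P(positive) = 0.5, so the number of positives S ~ Bin(15, 0.5).
Step 4: Two-sided exact p-value = sum of Bin(15,0.5) probabilities at or below the observed probability = 0.035156.
Step 5: alpha = 0.05. reject H0.

n_eff = 15, pos = 12, neg = 3, p = 0.035156, reject H0.


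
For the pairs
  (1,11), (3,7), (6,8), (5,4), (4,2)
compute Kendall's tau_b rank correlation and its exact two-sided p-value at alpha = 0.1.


Step 1: Enumerate the 10 unordered pairs (i,j) with i<j and classify each by sign(x_j-x_i) * sign(y_j-y_i).
  (1,2):dx=+2,dy=-4->D; (1,3):dx=+5,dy=-3->D; (1,4):dx=+4,dy=-7->D; (1,5):dx=+3,dy=-9->D
  (2,3):dx=+3,dy=+1->C; (2,4):dx=+2,dy=-3->D; (2,5):dx=+1,dy=-5->D; (3,4):dx=-1,dy=-4->C
  (3,5):dx=-2,dy=-6->C; (4,5):dx=-1,dy=-2->C
Step 2: C = 4, D = 6, total pairs = 10.
Step 3: tau = (C - D)/(n(n-1)/2) = (4 - 6)/10 = -0.200000.
Step 4: Exact two-sided p-value (enumerate n! = 120 permutations of y under H0): p = 0.816667.
Step 5: alpha = 0.1. fail to reject H0.

tau_b = -0.2000 (C=4, D=6), p = 0.816667, fail to reject H0.


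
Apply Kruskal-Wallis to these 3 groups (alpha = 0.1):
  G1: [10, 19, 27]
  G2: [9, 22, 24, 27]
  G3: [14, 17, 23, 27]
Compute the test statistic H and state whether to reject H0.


Step 1: Combine all N = 11 observations and assign midranks.
sorted (value, group, rank): (9,G2,1), (10,G1,2), (14,G3,3), (17,G3,4), (19,G1,5), (22,G2,6), (23,G3,7), (24,G2,8), (27,G1,10), (27,G2,10), (27,G3,10)
Step 2: Sum ranks within each group.
R_1 = 17 (n_1 = 3)
R_2 = 25 (n_2 = 4)
R_3 = 24 (n_3 = 4)
Step 3: H = 12/(N(N+1)) * sum(R_i^2/n_i) - 3(N+1)
     = 12/(11*12) * (17^2/3 + 25^2/4 + 24^2/4) - 3*12
     = 0.090909 * 396.583 - 36
     = 0.053030.
Step 4: Ties present; correction factor C = 1 - 24/(11^3 - 11) = 0.981818. Corrected H = 0.053030 / 0.981818 = 0.054012.
Step 5: Under H0, H ~ chi^2(2); p-value = 0.973355.
Step 6: alpha = 0.1. fail to reject H0.

H = 0.0540, df = 2, p = 0.973355, fail to reject H0.


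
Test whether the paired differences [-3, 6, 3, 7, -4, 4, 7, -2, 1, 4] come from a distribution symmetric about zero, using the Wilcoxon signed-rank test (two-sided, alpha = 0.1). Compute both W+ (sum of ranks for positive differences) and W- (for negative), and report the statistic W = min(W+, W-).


Step 1: Drop any zero differences (none here) and take |d_i|.
|d| = [3, 6, 3, 7, 4, 4, 7, 2, 1, 4]
Step 2: Midrank |d_i| (ties get averaged ranks).
ranks: |3|->3.5, |6|->8, |3|->3.5, |7|->9.5, |4|->6, |4|->6, |7|->9.5, |2|->2, |1|->1, |4|->6
Step 3: Attach original signs; sum ranks with positive sign and with negative sign.
W+ = 8 + 3.5 + 9.5 + 6 + 9.5 + 1 + 6 = 43.5
W- = 3.5 + 6 + 2 = 11.5
(Check: W+ + W- = 55 should equal n(n+1)/2 = 55.)
Step 4: Test statistic W = min(W+, W-) = 11.5.
Step 5: Ties in |d|, so use the tie-corrected normal approximation.
        E[W] = n(n+1)/4 = 10*11/4 = 27.5.
        Tie groups: |d|=3 (t=2), |d|=4 (t=3), |d|=7 (t=2); sum(t^3 - t) = 36.
        Var[W] = n(n+1)(2n+1)/24 - sum(t^3-t)/48 = 2310/24 - 36/48 = 95.5.
        z = (W - E[W]) / sqrt(Var[W]) = (11.5 - 27.5) / 9.7724 = -1.6373.
        Two-sided p = 2*Phi(z) = 0.101576.
Step 6: alpha = 0.1. fail to reject H0.

W+ = 43.5, W- = 11.5, W = min = 11.5, p = 0.101576, fail to reject H0.


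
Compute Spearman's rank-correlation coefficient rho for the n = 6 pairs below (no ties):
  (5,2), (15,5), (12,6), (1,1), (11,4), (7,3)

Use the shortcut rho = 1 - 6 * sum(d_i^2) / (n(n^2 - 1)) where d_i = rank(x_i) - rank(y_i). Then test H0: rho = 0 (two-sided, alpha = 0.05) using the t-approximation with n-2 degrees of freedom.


Step 1: Rank x and y separately (midranks; no ties here).
rank(x): 5->2, 15->6, 12->5, 1->1, 11->4, 7->3
rank(y): 2->2, 5->5, 6->6, 1->1, 4->4, 3->3
Step 2: d_i = R_x(i) - R_y(i); compute d_i^2.
  (2-2)^2=0, (6-5)^2=1, (5-6)^2=1, (1-1)^2=0, (4-4)^2=0, (3-3)^2=0
sum(d^2) = 2.
Step 3: rho = 1 - 6*2 / (6*(6^2 - 1)) = 1 - 12/210 = 0.942857.
Step 4: Under H0, t = rho * sqrt((n-2)/(1-rho^2)) = 5.6595 ~ t(4).
Step 5: Two-sided p-value from the t-distribution with 4 df = 0.004805.
Step 6: alpha = 0.05. reject H0.

rho = 0.9429, p = 0.004805, reject H0 at alpha = 0.05.


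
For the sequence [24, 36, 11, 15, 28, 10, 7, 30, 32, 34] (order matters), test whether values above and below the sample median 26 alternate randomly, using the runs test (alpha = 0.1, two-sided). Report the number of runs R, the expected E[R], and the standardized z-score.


Step 1: Compute median = 26; label A = above, B = below.
Labels in order: BABBABBAAA  (n_A = 5, n_B = 5)
Step 2: Count runs R = 6.
Step 3: Under H0 (random ordering), E[R] = 2*n_A*n_B/(n_A+n_B) + 1 = 2*5*5/10 + 1 = 6.0000.
        Var[R] = 2*n_A*n_B*(2*n_A*n_B - n_A - n_B) / ((n_A+n_B)^2 * (n_A+n_B-1)) = 2000/900 = 2.2222.
        SD[R] = 1.4907.
Step 4: R = E[R], so z = 0 with no continuity correction.
Step 5: Two-sided p-value via normal approximation = 2*(1 - Phi(|z|)) = 1.000000.
Step 6: alpha = 0.1. fail to reject H0.

R = 6, z = 0.0000, p = 1.000000, fail to reject H0.


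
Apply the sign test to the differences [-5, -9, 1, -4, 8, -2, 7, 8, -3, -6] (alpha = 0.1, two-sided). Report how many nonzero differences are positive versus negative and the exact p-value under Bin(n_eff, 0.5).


Step 1: Discard zero differences. Original n = 10; n_eff = number of nonzero differences = 10.
Nonzero differences (with sign): -5, -9, +1, -4, +8, -2, +7, +8, -3, -6
Step 2: Count signs: positive = 4, negative = 6.
Step 3: Under H0: P(positive) = 0.5, so the number of positives S ~ Bin(10, 0.5).
Step 4: Two-sided exact p-value = sum of Bin(10,0.5) probabilities at or below the observed probability = 0.753906.
Step 5: alpha = 0.1. fail to reject H0.

n_eff = 10, pos = 4, neg = 6, p = 0.753906, fail to reject H0.


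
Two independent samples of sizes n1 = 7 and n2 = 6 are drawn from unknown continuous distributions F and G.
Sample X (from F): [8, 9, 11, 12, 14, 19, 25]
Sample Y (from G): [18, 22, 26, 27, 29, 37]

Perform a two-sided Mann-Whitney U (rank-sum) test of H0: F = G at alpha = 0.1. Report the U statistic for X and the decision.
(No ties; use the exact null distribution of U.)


Step 1: Combine and sort all 13 observations; assign midranks.
sorted (value, group): (8,X), (9,X), (11,X), (12,X), (14,X), (18,Y), (19,X), (22,Y), (25,X), (26,Y), (27,Y), (29,Y), (37,Y)
ranks: 8->1, 9->2, 11->3, 12->4, 14->5, 18->6, 19->7, 22->8, 25->9, 26->10, 27->11, 29->12, 37->13
Step 2: Rank sum for X: R1 = 1 + 2 + 3 + 4 + 5 + 7 + 9 = 31.
Step 3: U_X = R1 - n1(n1+1)/2 = 31 - 7*8/2 = 31 - 28 = 3.
       U_Y = n1*n2 - U_X = 42 - 3 = 39.
Step 4: No ties, so the exact null distribution of U (based on enumerating the C(13,7) = 1716 equally likely rank assignments) gives the two-sided p-value.
Step 5: p-value = 0.008159; compare to alpha = 0.1. reject H0.

U_X = 3, p = 0.008159, reject H0 at alpha = 0.1.


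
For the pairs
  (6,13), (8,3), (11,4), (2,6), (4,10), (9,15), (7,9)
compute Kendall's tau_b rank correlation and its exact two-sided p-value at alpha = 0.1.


Step 1: Enumerate the 21 unordered pairs (i,j) with i<j and classify each by sign(x_j-x_i) * sign(y_j-y_i).
  (1,2):dx=+2,dy=-10->D; (1,3):dx=+5,dy=-9->D; (1,4):dx=-4,dy=-7->C; (1,5):dx=-2,dy=-3->C
  (1,6):dx=+3,dy=+2->C; (1,7):dx=+1,dy=-4->D; (2,3):dx=+3,dy=+1->C; (2,4):dx=-6,dy=+3->D
  (2,5):dx=-4,dy=+7->D; (2,6):dx=+1,dy=+12->C; (2,7):dx=-1,dy=+6->D; (3,4):dx=-9,dy=+2->D
  (3,5):dx=-7,dy=+6->D; (3,6):dx=-2,dy=+11->D; (3,7):dx=-4,dy=+5->D; (4,5):dx=+2,dy=+4->C
  (4,6):dx=+7,dy=+9->C; (4,7):dx=+5,dy=+3->C; (5,6):dx=+5,dy=+5->C; (5,7):dx=+3,dy=-1->D
  (6,7):dx=-2,dy=-6->C
Step 2: C = 10, D = 11, total pairs = 21.
Step 3: tau = (C - D)/(n(n-1)/2) = (10 - 11)/21 = -0.047619.
Step 4: Exact two-sided p-value (enumerate n! = 5040 permutations of y under H0): p = 1.000000.
Step 5: alpha = 0.1. fail to reject H0.

tau_b = -0.0476 (C=10, D=11), p = 1.000000, fail to reject H0.


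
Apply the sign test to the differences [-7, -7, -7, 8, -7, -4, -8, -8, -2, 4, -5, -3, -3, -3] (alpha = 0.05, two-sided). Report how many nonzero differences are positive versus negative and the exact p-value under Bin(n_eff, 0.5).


Step 1: Discard zero differences. Original n = 14; n_eff = number of nonzero differences = 14.
Nonzero differences (with sign): -7, -7, -7, +8, -7, -4, -8, -8, -2, +4, -5, -3, -3, -3
Step 2: Count signs: positive = 2, negative = 12.
Step 3: Under H0: P(positive) = 0.5, so the number of positives S ~ Bin(14, 0.5).
Step 4: Two-sided exact p-value = sum of Bin(14,0.5) probabilities at or below the observed probability = 0.012939.
Step 5: alpha = 0.05. reject H0.

n_eff = 14, pos = 2, neg = 12, p = 0.012939, reject H0.


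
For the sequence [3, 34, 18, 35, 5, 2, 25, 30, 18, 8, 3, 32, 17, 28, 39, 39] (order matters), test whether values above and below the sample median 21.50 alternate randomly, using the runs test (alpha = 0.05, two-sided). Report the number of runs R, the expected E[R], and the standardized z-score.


Step 1: Compute median = 21.50; label A = above, B = below.
Labels in order: BABABBAABBBABAAA  (n_A = 8, n_B = 8)
Step 2: Count runs R = 10.
Step 3: Under H0 (random ordering), E[R] = 2*n_A*n_B/(n_A+n_B) + 1 = 2*8*8/16 + 1 = 9.0000.
        Var[R] = 2*n_A*n_B*(2*n_A*n_B - n_A - n_B) / ((n_A+n_B)^2 * (n_A+n_B-1)) = 14336/3840 = 3.7333.
        SD[R] = 1.9322.
Step 4: Continuity-corrected z = (R - 0.5 - E[R]) / SD[R] = (10 - 0.5 - 9.0000) / 1.9322 = 0.2588.
Step 5: Two-sided p-value via normal approximation = 2*(1 - Phi(|z|)) = 0.795809.
Step 6: alpha = 0.05. fail to reject H0.

R = 10, z = 0.2588, p = 0.795809, fail to reject H0.


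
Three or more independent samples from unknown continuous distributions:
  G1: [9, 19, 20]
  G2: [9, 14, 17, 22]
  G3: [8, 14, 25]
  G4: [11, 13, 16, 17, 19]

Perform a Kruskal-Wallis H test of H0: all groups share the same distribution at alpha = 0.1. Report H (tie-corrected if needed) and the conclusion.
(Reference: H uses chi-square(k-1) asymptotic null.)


Step 1: Combine all N = 15 observations and assign midranks.
sorted (value, group, rank): (8,G3,1), (9,G1,2.5), (9,G2,2.5), (11,G4,4), (13,G4,5), (14,G2,6.5), (14,G3,6.5), (16,G4,8), (17,G2,9.5), (17,G4,9.5), (19,G1,11.5), (19,G4,11.5), (20,G1,13), (22,G2,14), (25,G3,15)
Step 2: Sum ranks within each group.
R_1 = 27 (n_1 = 3)
R_2 = 32.5 (n_2 = 4)
R_3 = 22.5 (n_3 = 3)
R_4 = 38 (n_4 = 5)
Step 3: H = 12/(N(N+1)) * sum(R_i^2/n_i) - 3(N+1)
     = 12/(15*16) * (27^2/3 + 32.5^2/4 + 22.5^2/3 + 38^2/5) - 3*16
     = 0.050000 * 964.612 - 48
     = 0.230625.
Step 4: Ties present; correction factor C = 1 - 24/(15^3 - 15) = 0.992857. Corrected H = 0.230625 / 0.992857 = 0.232284.
Step 5: Under H0, H ~ chi^2(3); p-value = 0.972217.
Step 6: alpha = 0.1. fail to reject H0.

H = 0.2323, df = 3, p = 0.972217, fail to reject H0.


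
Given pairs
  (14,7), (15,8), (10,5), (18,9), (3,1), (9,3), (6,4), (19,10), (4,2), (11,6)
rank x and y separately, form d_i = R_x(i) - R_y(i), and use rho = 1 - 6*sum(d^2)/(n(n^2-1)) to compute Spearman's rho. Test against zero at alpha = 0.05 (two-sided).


Step 1: Rank x and y separately (midranks; no ties here).
rank(x): 14->7, 15->8, 10->5, 18->9, 3->1, 9->4, 6->3, 19->10, 4->2, 11->6
rank(y): 7->7, 8->8, 5->5, 9->9, 1->1, 3->3, 4->4, 10->10, 2->2, 6->6
Step 2: d_i = R_x(i) - R_y(i); compute d_i^2.
  (7-7)^2=0, (8-8)^2=0, (5-5)^2=0, (9-9)^2=0, (1-1)^2=0, (4-3)^2=1, (3-4)^2=1, (10-10)^2=0, (2-2)^2=0, (6-6)^2=0
sum(d^2) = 2.
Step 3: rho = 1 - 6*2 / (10*(10^2 - 1)) = 1 - 12/990 = 0.987879.
Step 4: Under H0, t = rho * sqrt((n-2)/(1-rho^2)) = 18.0003 ~ t(8).
Step 5: Two-sided p-value from the t-distribution with 8 df = 0.000000.
Step 6: alpha = 0.05. reject H0.

rho = 0.9879, p = 0.000000, reject H0 at alpha = 0.05.


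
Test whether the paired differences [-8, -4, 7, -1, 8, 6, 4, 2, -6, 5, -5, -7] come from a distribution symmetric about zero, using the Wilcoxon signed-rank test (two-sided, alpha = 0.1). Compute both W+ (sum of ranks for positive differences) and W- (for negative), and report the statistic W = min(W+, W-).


Step 1: Drop any zero differences (none here) and take |d_i|.
|d| = [8, 4, 7, 1, 8, 6, 4, 2, 6, 5, 5, 7]
Step 2: Midrank |d_i| (ties get averaged ranks).
ranks: |8|->11.5, |4|->3.5, |7|->9.5, |1|->1, |8|->11.5, |6|->7.5, |4|->3.5, |2|->2, |6|->7.5, |5|->5.5, |5|->5.5, |7|->9.5
Step 3: Attach original signs; sum ranks with positive sign and with negative sign.
W+ = 9.5 + 11.5 + 7.5 + 3.5 + 2 + 5.5 = 39.5
W- = 11.5 + 3.5 + 1 + 7.5 + 5.5 + 9.5 = 38.5
(Check: W+ + W- = 78 should equal n(n+1)/2 = 78.)
Step 4: Test statistic W = min(W+, W-) = 38.5.
Step 5: Ties in |d|, so use the tie-corrected normal approximation.
        E[W] = n(n+1)/4 = 12*13/4 = 39.
        Tie groups: |d|=4 (t=2), |d|=5 (t=2), |d|=6 (t=2), |d|=7 (t=2), |d|=8 (t=2); sum(t^3 - t) = 30.
        Var[W] = n(n+1)(2n+1)/24 - sum(t^3-t)/48 = 3900/24 - 30/48 = 161.875.
        z = (W - E[W]) / sqrt(Var[W]) = (38.5 - 39) / 12.7230 = -0.0393.
        Two-sided p = 2*Phi(z) = 0.968652.
Step 6: alpha = 0.1. fail to reject H0.

W+ = 39.5, W- = 38.5, W = min = 38.5, p = 0.968652, fail to reject H0.


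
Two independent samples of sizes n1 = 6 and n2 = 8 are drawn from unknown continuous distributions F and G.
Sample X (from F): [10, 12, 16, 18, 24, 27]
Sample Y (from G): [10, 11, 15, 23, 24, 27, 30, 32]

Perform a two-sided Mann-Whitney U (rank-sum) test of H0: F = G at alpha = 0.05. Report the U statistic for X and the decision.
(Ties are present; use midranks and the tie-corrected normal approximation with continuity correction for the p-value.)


Step 1: Combine and sort all 14 observations; assign midranks.
sorted (value, group): (10,X), (10,Y), (11,Y), (12,X), (15,Y), (16,X), (18,X), (23,Y), (24,X), (24,Y), (27,X), (27,Y), (30,Y), (32,Y)
ranks: 10->1.5, 10->1.5, 11->3, 12->4, 15->5, 16->6, 18->7, 23->8, 24->9.5, 24->9.5, 27->11.5, 27->11.5, 30->13, 32->14
Step 2: Rank sum for X: R1 = 1.5 + 4 + 6 + 7 + 9.5 + 11.5 = 39.5.
Step 3: U_X = R1 - n1(n1+1)/2 = 39.5 - 6*7/2 = 39.5 - 21 = 18.5.
       U_Y = n1*n2 - U_X = 48 - 18.5 = 29.5.
Step 4: Ties are present, so use the tie-corrected normal approximation (with continuity correction) for the p-value.
Step 5: p-value = 0.517221; compare to alpha = 0.05. fail to reject H0.

U_X = 18.5, p = 0.517221, fail to reject H0 at alpha = 0.05.


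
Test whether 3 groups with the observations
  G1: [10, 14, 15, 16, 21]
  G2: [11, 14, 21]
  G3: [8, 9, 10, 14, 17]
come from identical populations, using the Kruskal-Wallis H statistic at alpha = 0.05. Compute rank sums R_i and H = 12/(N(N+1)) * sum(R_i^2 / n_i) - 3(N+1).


Step 1: Combine all N = 13 observations and assign midranks.
sorted (value, group, rank): (8,G3,1), (9,G3,2), (10,G1,3.5), (10,G3,3.5), (11,G2,5), (14,G1,7), (14,G2,7), (14,G3,7), (15,G1,9), (16,G1,10), (17,G3,11), (21,G1,12.5), (21,G2,12.5)
Step 2: Sum ranks within each group.
R_1 = 42 (n_1 = 5)
R_2 = 24.5 (n_2 = 3)
R_3 = 24.5 (n_3 = 5)
Step 3: H = 12/(N(N+1)) * sum(R_i^2/n_i) - 3(N+1)
     = 12/(13*14) * (42^2/5 + 24.5^2/3 + 24.5^2/5) - 3*14
     = 0.065934 * 672.933 - 42
     = 2.369231.
Step 4: Ties present; correction factor C = 1 - 36/(13^3 - 13) = 0.983516. Corrected H = 2.369231 / 0.983516 = 2.408939.
Step 5: Under H0, H ~ chi^2(2); p-value = 0.299851.
Step 6: alpha = 0.05. fail to reject H0.

H = 2.4089, df = 2, p = 0.299851, fail to reject H0.


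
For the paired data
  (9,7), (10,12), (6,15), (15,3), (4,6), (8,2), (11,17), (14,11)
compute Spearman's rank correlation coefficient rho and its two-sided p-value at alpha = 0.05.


Step 1: Rank x and y separately (midranks; no ties here).
rank(x): 9->4, 10->5, 6->2, 15->8, 4->1, 8->3, 11->6, 14->7
rank(y): 7->4, 12->6, 15->7, 3->2, 6->3, 2->1, 17->8, 11->5
Step 2: d_i = R_x(i) - R_y(i); compute d_i^2.
  (4-4)^2=0, (5-6)^2=1, (2-7)^2=25, (8-2)^2=36, (1-3)^2=4, (3-1)^2=4, (6-8)^2=4, (7-5)^2=4
sum(d^2) = 78.
Step 3: rho = 1 - 6*78 / (8*(8^2 - 1)) = 1 - 468/504 = 0.071429.
Step 4: Under H0, t = rho * sqrt((n-2)/(1-rho^2)) = 0.1754 ~ t(6).
Step 5: Two-sided p-value from the t-distribution with 6 df = 0.866526.
Step 6: alpha = 0.05. fail to reject H0.

rho = 0.0714, p = 0.866526, fail to reject H0 at alpha = 0.05.


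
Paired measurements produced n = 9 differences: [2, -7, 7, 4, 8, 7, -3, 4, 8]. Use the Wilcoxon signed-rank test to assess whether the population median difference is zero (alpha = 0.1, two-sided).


Step 1: Drop any zero differences (none here) and take |d_i|.
|d| = [2, 7, 7, 4, 8, 7, 3, 4, 8]
Step 2: Midrank |d_i| (ties get averaged ranks).
ranks: |2|->1, |7|->6, |7|->6, |4|->3.5, |8|->8.5, |7|->6, |3|->2, |4|->3.5, |8|->8.5
Step 3: Attach original signs; sum ranks with positive sign and with negative sign.
W+ = 1 + 6 + 3.5 + 8.5 + 6 + 3.5 + 8.5 = 37
W- = 6 + 2 = 8
(Check: W+ + W- = 45 should equal n(n+1)/2 = 45.)
Step 4: Test statistic W = min(W+, W-) = 8.
Step 5: Ties in |d|, so use the tie-corrected normal approximation.
        E[W] = n(n+1)/4 = 9*10/4 = 22.5.
        Tie groups: |d|=4 (t=2), |d|=7 (t=3), |d|=8 (t=2); sum(t^3 - t) = 36.
        Var[W] = n(n+1)(2n+1)/24 - sum(t^3-t)/48 = 1710/24 - 36/48 = 70.5.
        z = (W - E[W]) / sqrt(Var[W]) = (8 - 22.5) / 8.3964 = -1.7269.
        Two-sided p = 2*Phi(z) = 0.084181.
Step 6: alpha = 0.1. reject H0.

W+ = 37, W- = 8, W = min = 8, p = 0.084181, reject H0.


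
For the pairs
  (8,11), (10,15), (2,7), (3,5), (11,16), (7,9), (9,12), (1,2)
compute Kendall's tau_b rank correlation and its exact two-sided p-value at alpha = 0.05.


Step 1: Enumerate the 28 unordered pairs (i,j) with i<j and classify each by sign(x_j-x_i) * sign(y_j-y_i).
  (1,2):dx=+2,dy=+4->C; (1,3):dx=-6,dy=-4->C; (1,4):dx=-5,dy=-6->C; (1,5):dx=+3,dy=+5->C
  (1,6):dx=-1,dy=-2->C; (1,7):dx=+1,dy=+1->C; (1,8):dx=-7,dy=-9->C; (2,3):dx=-8,dy=-8->C
  (2,4):dx=-7,dy=-10->C; (2,5):dx=+1,dy=+1->C; (2,6):dx=-3,dy=-6->C; (2,7):dx=-1,dy=-3->C
  (2,8):dx=-9,dy=-13->C; (3,4):dx=+1,dy=-2->D; (3,5):dx=+9,dy=+9->C; (3,6):dx=+5,dy=+2->C
  (3,7):dx=+7,dy=+5->C; (3,8):dx=-1,dy=-5->C; (4,5):dx=+8,dy=+11->C; (4,6):dx=+4,dy=+4->C
  (4,7):dx=+6,dy=+7->C; (4,8):dx=-2,dy=-3->C; (5,6):dx=-4,dy=-7->C; (5,7):dx=-2,dy=-4->C
  (5,8):dx=-10,dy=-14->C; (6,7):dx=+2,dy=+3->C; (6,8):dx=-6,dy=-7->C; (7,8):dx=-8,dy=-10->C
Step 2: C = 27, D = 1, total pairs = 28.
Step 3: tau = (C - D)/(n(n-1)/2) = (27 - 1)/28 = 0.928571.
Step 4: Exact two-sided p-value (enumerate n! = 40320 permutations of y under H0): p = 0.000397.
Step 5: alpha = 0.05. reject H0.

tau_b = 0.9286 (C=27, D=1), p = 0.000397, reject H0.


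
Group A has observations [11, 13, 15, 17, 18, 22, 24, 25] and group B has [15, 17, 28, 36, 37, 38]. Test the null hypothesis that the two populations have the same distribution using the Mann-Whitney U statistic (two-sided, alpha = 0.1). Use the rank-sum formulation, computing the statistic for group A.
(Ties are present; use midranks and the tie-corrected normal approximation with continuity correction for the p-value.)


Step 1: Combine and sort all 14 observations; assign midranks.
sorted (value, group): (11,X), (13,X), (15,X), (15,Y), (17,X), (17,Y), (18,X), (22,X), (24,X), (25,X), (28,Y), (36,Y), (37,Y), (38,Y)
ranks: 11->1, 13->2, 15->3.5, 15->3.5, 17->5.5, 17->5.5, 18->7, 22->8, 24->9, 25->10, 28->11, 36->12, 37->13, 38->14
Step 2: Rank sum for X: R1 = 1 + 2 + 3.5 + 5.5 + 7 + 8 + 9 + 10 = 46.
Step 3: U_X = R1 - n1(n1+1)/2 = 46 - 8*9/2 = 46 - 36 = 10.
       U_Y = n1*n2 - U_X = 48 - 10 = 38.
Step 4: Ties are present, so use the tie-corrected normal approximation (with continuity correction) for the p-value.
Step 5: p-value = 0.080692; compare to alpha = 0.1. reject H0.

U_X = 10, p = 0.080692, reject H0 at alpha = 0.1.


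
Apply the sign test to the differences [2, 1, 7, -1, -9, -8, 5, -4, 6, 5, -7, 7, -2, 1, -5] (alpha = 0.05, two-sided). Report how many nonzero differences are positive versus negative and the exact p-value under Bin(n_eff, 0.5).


Step 1: Discard zero differences. Original n = 15; n_eff = number of nonzero differences = 15.
Nonzero differences (with sign): +2, +1, +7, -1, -9, -8, +5, -4, +6, +5, -7, +7, -2, +1, -5
Step 2: Count signs: positive = 8, negative = 7.
Step 3: Under H0: P(positive) = 0.5, so the number of positives S ~ Bin(15, 0.5).
Step 4: Two-sided exact p-value = sum of Bin(15,0.5) probabilities at or below the observed probability = 1.000000.
Step 5: alpha = 0.05. fail to reject H0.

n_eff = 15, pos = 8, neg = 7, p = 1.000000, fail to reject H0.


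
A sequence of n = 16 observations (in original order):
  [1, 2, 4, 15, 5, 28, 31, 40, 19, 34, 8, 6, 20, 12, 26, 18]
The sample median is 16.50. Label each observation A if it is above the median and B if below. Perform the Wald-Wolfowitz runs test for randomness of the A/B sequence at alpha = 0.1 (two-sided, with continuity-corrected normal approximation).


Step 1: Compute median = 16.50; label A = above, B = below.
Labels in order: BBBBBAAAAABBABAA  (n_A = 8, n_B = 8)
Step 2: Count runs R = 6.
Step 3: Under H0 (random ordering), E[R] = 2*n_A*n_B/(n_A+n_B) + 1 = 2*8*8/16 + 1 = 9.0000.
        Var[R] = 2*n_A*n_B*(2*n_A*n_B - n_A - n_B) / ((n_A+n_B)^2 * (n_A+n_B-1)) = 14336/3840 = 3.7333.
        SD[R] = 1.9322.
Step 4: Continuity-corrected z = (R + 0.5 - E[R]) / SD[R] = (6 + 0.5 - 9.0000) / 1.9322 = -1.2939.
Step 5: Two-sided p-value via normal approximation = 2*(1 - Phi(|z|)) = 0.195709.
Step 6: alpha = 0.1. fail to reject H0.

R = 6, z = -1.2939, p = 0.195709, fail to reject H0.


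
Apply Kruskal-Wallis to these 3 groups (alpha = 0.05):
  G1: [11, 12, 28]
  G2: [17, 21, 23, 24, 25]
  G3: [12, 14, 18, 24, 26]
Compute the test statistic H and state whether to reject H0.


Step 1: Combine all N = 13 observations and assign midranks.
sorted (value, group, rank): (11,G1,1), (12,G1,2.5), (12,G3,2.5), (14,G3,4), (17,G2,5), (18,G3,6), (21,G2,7), (23,G2,8), (24,G2,9.5), (24,G3,9.5), (25,G2,11), (26,G3,12), (28,G1,13)
Step 2: Sum ranks within each group.
R_1 = 16.5 (n_1 = 3)
R_2 = 40.5 (n_2 = 5)
R_3 = 34 (n_3 = 5)
Step 3: H = 12/(N(N+1)) * sum(R_i^2/n_i) - 3(N+1)
     = 12/(13*14) * (16.5^2/3 + 40.5^2/5 + 34^2/5) - 3*14
     = 0.065934 * 650 - 42
     = 0.857143.
Step 4: Ties present; correction factor C = 1 - 12/(13^3 - 13) = 0.994505. Corrected H = 0.857143 / 0.994505 = 0.861878.
Step 5: Under H0, H ~ chi^2(2); p-value = 0.649898.
Step 6: alpha = 0.05. fail to reject H0.

H = 0.8619, df = 2, p = 0.649898, fail to reject H0.


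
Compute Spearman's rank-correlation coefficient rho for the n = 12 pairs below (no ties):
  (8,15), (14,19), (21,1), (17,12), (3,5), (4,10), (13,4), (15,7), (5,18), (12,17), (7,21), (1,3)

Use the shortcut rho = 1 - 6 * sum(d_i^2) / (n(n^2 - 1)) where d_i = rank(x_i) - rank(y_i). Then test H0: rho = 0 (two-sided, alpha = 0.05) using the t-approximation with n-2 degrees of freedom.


Step 1: Rank x and y separately (midranks; no ties here).
rank(x): 8->6, 14->9, 21->12, 17->11, 3->2, 4->3, 13->8, 15->10, 5->4, 12->7, 7->5, 1->1
rank(y): 15->8, 19->11, 1->1, 12->7, 5->4, 10->6, 4->3, 7->5, 18->10, 17->9, 21->12, 3->2
Step 2: d_i = R_x(i) - R_y(i); compute d_i^2.
  (6-8)^2=4, (9-11)^2=4, (12-1)^2=121, (11-7)^2=16, (2-4)^2=4, (3-6)^2=9, (8-3)^2=25, (10-5)^2=25, (4-10)^2=36, (7-9)^2=4, (5-12)^2=49, (1-2)^2=1
sum(d^2) = 298.
Step 3: rho = 1 - 6*298 / (12*(12^2 - 1)) = 1 - 1788/1716 = -0.041958.
Step 4: Under H0, t = rho * sqrt((n-2)/(1-rho^2)) = -0.1328 ~ t(10).
Step 5: Two-sided p-value from the t-distribution with 10 df = 0.896986.
Step 6: alpha = 0.05. fail to reject H0.

rho = -0.0420, p = 0.896986, fail to reject H0 at alpha = 0.05.


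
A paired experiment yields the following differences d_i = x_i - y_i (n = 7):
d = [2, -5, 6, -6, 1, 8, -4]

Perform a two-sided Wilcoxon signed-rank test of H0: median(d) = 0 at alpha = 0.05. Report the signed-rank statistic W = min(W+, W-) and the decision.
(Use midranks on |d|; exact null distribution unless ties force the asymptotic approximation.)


Step 1: Drop any zero differences (none here) and take |d_i|.
|d| = [2, 5, 6, 6, 1, 8, 4]
Step 2: Midrank |d_i| (ties get averaged ranks).
ranks: |2|->2, |5|->4, |6|->5.5, |6|->5.5, |1|->1, |8|->7, |4|->3
Step 3: Attach original signs; sum ranks with positive sign and with negative sign.
W+ = 2 + 5.5 + 1 + 7 = 15.5
W- = 4 + 5.5 + 3 = 12.5
(Check: W+ + W- = 28 should equal n(n+1)/2 = 28.)
Step 4: Test statistic W = min(W+, W-) = 12.5.
Step 5: Ties in |d|, so use the tie-corrected normal approximation.
        E[W] = n(n+1)/4 = 7*8/4 = 14.
        Tie groups: |d|=6 (t=2); sum(t^3 - t) = 6.
        Var[W] = n(n+1)(2n+1)/24 - sum(t^3-t)/48 = 840/24 - 6/48 = 34.875.
        z = (W - E[W]) / sqrt(Var[W]) = (12.5 - 14) / 5.9055 = -0.2540.
        Two-sided p = 2*Phi(z) = 0.799495.
Step 6: alpha = 0.05. fail to reject H0.

W+ = 15.5, W- = 12.5, W = min = 12.5, p = 0.799495, fail to reject H0.


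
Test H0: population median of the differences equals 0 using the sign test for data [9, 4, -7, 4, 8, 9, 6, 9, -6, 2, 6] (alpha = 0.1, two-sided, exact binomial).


Step 1: Discard zero differences. Original n = 11; n_eff = number of nonzero differences = 11.
Nonzero differences (with sign): +9, +4, -7, +4, +8, +9, +6, +9, -6, +2, +6
Step 2: Count signs: positive = 9, negative = 2.
Step 3: Under H0: P(positive) = 0.5, so the number of positives S ~ Bin(11, 0.5).
Step 4: Two-sided exact p-value = sum of Bin(11,0.5) probabilities at or below the observed probability = 0.065430.
Step 5: alpha = 0.1. reject H0.

n_eff = 11, pos = 9, neg = 2, p = 0.065430, reject H0.


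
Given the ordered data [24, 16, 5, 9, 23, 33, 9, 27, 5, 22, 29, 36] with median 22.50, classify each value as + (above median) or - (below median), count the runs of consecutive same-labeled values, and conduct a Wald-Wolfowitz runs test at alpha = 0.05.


Step 1: Compute median = 22.50; label A = above, B = below.
Labels in order: ABBBAABABBAA  (n_A = 6, n_B = 6)
Step 2: Count runs R = 7.
Step 3: Under H0 (random ordering), E[R] = 2*n_A*n_B/(n_A+n_B) + 1 = 2*6*6/12 + 1 = 7.0000.
        Var[R] = 2*n_A*n_B*(2*n_A*n_B - n_A - n_B) / ((n_A+n_B)^2 * (n_A+n_B-1)) = 4320/1584 = 2.7273.
        SD[R] = 1.6514.
Step 4: R = E[R], so z = 0 with no continuity correction.
Step 5: Two-sided p-value via normal approximation = 2*(1 - Phi(|z|)) = 1.000000.
Step 6: alpha = 0.05. fail to reject H0.

R = 7, z = 0.0000, p = 1.000000, fail to reject H0.


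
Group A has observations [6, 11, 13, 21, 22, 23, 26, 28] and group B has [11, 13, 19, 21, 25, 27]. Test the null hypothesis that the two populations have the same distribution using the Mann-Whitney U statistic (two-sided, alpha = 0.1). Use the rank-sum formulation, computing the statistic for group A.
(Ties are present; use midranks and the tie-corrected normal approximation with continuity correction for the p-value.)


Step 1: Combine and sort all 14 observations; assign midranks.
sorted (value, group): (6,X), (11,X), (11,Y), (13,X), (13,Y), (19,Y), (21,X), (21,Y), (22,X), (23,X), (25,Y), (26,X), (27,Y), (28,X)
ranks: 6->1, 11->2.5, 11->2.5, 13->4.5, 13->4.5, 19->6, 21->7.5, 21->7.5, 22->9, 23->10, 25->11, 26->12, 27->13, 28->14
Step 2: Rank sum for X: R1 = 1 + 2.5 + 4.5 + 7.5 + 9 + 10 + 12 + 14 = 60.5.
Step 3: U_X = R1 - n1(n1+1)/2 = 60.5 - 8*9/2 = 60.5 - 36 = 24.5.
       U_Y = n1*n2 - U_X = 48 - 24.5 = 23.5.
Step 4: Ties are present, so use the tie-corrected normal approximation (with continuity correction) for the p-value.
Step 5: p-value = 1.000000; compare to alpha = 0.1. fail to reject H0.

U_X = 24.5, p = 1.000000, fail to reject H0 at alpha = 0.1.


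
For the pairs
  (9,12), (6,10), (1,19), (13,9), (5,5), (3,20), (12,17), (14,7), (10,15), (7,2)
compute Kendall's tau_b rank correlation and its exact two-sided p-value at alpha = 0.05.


Step 1: Enumerate the 45 unordered pairs (i,j) with i<j and classify each by sign(x_j-x_i) * sign(y_j-y_i).
  (1,2):dx=-3,dy=-2->C; (1,3):dx=-8,dy=+7->D; (1,4):dx=+4,dy=-3->D; (1,5):dx=-4,dy=-7->C
  (1,6):dx=-6,dy=+8->D; (1,7):dx=+3,dy=+5->C; (1,8):dx=+5,dy=-5->D; (1,9):dx=+1,dy=+3->C
  (1,10):dx=-2,dy=-10->C; (2,3):dx=-5,dy=+9->D; (2,4):dx=+7,dy=-1->D; (2,5):dx=-1,dy=-5->C
  (2,6):dx=-3,dy=+10->D; (2,7):dx=+6,dy=+7->C; (2,8):dx=+8,dy=-3->D; (2,9):dx=+4,dy=+5->C
  (2,10):dx=+1,dy=-8->D; (3,4):dx=+12,dy=-10->D; (3,5):dx=+4,dy=-14->D; (3,6):dx=+2,dy=+1->C
  (3,7):dx=+11,dy=-2->D; (3,8):dx=+13,dy=-12->D; (3,9):dx=+9,dy=-4->D; (3,10):dx=+6,dy=-17->D
  (4,5):dx=-8,dy=-4->C; (4,6):dx=-10,dy=+11->D; (4,7):dx=-1,dy=+8->D; (4,8):dx=+1,dy=-2->D
  (4,9):dx=-3,dy=+6->D; (4,10):dx=-6,dy=-7->C; (5,6):dx=-2,dy=+15->D; (5,7):dx=+7,dy=+12->C
  (5,8):dx=+9,dy=+2->C; (5,9):dx=+5,dy=+10->C; (5,10):dx=+2,dy=-3->D; (6,7):dx=+9,dy=-3->D
  (6,8):dx=+11,dy=-13->D; (6,9):dx=+7,dy=-5->D; (6,10):dx=+4,dy=-18->D; (7,8):dx=+2,dy=-10->D
  (7,9):dx=-2,dy=-2->C; (7,10):dx=-5,dy=-15->C; (8,9):dx=-4,dy=+8->D; (8,10):dx=-7,dy=-5->C
  (9,10):dx=-3,dy=-13->C
Step 2: C = 18, D = 27, total pairs = 45.
Step 3: tau = (C - D)/(n(n-1)/2) = (18 - 27)/45 = -0.200000.
Step 4: Exact two-sided p-value (enumerate n! = 3628800 permutations of y under H0): p = 0.484313.
Step 5: alpha = 0.05. fail to reject H0.

tau_b = -0.2000 (C=18, D=27), p = 0.484313, fail to reject H0.


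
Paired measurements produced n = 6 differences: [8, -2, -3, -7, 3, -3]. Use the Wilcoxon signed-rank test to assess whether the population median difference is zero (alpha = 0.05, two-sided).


Step 1: Drop any zero differences (none here) and take |d_i|.
|d| = [8, 2, 3, 7, 3, 3]
Step 2: Midrank |d_i| (ties get averaged ranks).
ranks: |8|->6, |2|->1, |3|->3, |7|->5, |3|->3, |3|->3
Step 3: Attach original signs; sum ranks with positive sign and with negative sign.
W+ = 6 + 3 = 9
W- = 1 + 3 + 5 + 3 = 12
(Check: W+ + W- = 21 should equal n(n+1)/2 = 21.)
Step 4: Test statistic W = min(W+, W-) = 9.
Step 5: Ties in |d|, so use the tie-corrected normal approximation.
        E[W] = n(n+1)/4 = 6*7/4 = 10.5.
        Tie groups: |d|=3 (t=3); sum(t^3 - t) = 24.
        Var[W] = n(n+1)(2n+1)/24 - sum(t^3-t)/48 = 546/24 - 24/48 = 22.25.
        z = (W - E[W]) / sqrt(Var[W]) = (9 - 10.5) / 4.7170 = -0.3180.
        Two-sided p = 2*Phi(z) = 0.750485.
Step 6: alpha = 0.05. fail to reject H0.

W+ = 9, W- = 12, W = min = 9, p = 0.750485, fail to reject H0.


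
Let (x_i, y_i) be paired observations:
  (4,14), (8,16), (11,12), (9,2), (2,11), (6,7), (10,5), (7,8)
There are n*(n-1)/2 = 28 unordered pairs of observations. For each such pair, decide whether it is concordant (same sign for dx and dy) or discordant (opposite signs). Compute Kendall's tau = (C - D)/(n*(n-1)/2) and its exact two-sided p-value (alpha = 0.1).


Step 1: Enumerate the 28 unordered pairs (i,j) with i<j and classify each by sign(x_j-x_i) * sign(y_j-y_i).
  (1,2):dx=+4,dy=+2->C; (1,3):dx=+7,dy=-2->D; (1,4):dx=+5,dy=-12->D; (1,5):dx=-2,dy=-3->C
  (1,6):dx=+2,dy=-7->D; (1,7):dx=+6,dy=-9->D; (1,8):dx=+3,dy=-6->D; (2,3):dx=+3,dy=-4->D
  (2,4):dx=+1,dy=-14->D; (2,5):dx=-6,dy=-5->C; (2,6):dx=-2,dy=-9->C; (2,7):dx=+2,dy=-11->D
  (2,8):dx=-1,dy=-8->C; (3,4):dx=-2,dy=-10->C; (3,5):dx=-9,dy=-1->C; (3,6):dx=-5,dy=-5->C
  (3,7):dx=-1,dy=-7->C; (3,8):dx=-4,dy=-4->C; (4,5):dx=-7,dy=+9->D; (4,6):dx=-3,dy=+5->D
  (4,7):dx=+1,dy=+3->C; (4,8):dx=-2,dy=+6->D; (5,6):dx=+4,dy=-4->D; (5,7):dx=+8,dy=-6->D
  (5,8):dx=+5,dy=-3->D; (6,7):dx=+4,dy=-2->D; (6,8):dx=+1,dy=+1->C; (7,8):dx=-3,dy=+3->D
Step 2: C = 12, D = 16, total pairs = 28.
Step 3: tau = (C - D)/(n(n-1)/2) = (12 - 16)/28 = -0.142857.
Step 4: Exact two-sided p-value (enumerate n! = 40320 permutations of y under H0): p = 0.719544.
Step 5: alpha = 0.1. fail to reject H0.

tau_b = -0.1429 (C=12, D=16), p = 0.719544, fail to reject H0.


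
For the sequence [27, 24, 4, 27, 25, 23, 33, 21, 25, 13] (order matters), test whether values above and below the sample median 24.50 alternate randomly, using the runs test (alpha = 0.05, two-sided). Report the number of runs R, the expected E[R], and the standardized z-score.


Step 1: Compute median = 24.50; label A = above, B = below.
Labels in order: ABBAABABAB  (n_A = 5, n_B = 5)
Step 2: Count runs R = 8.
Step 3: Under H0 (random ordering), E[R] = 2*n_A*n_B/(n_A+n_B) + 1 = 2*5*5/10 + 1 = 6.0000.
        Var[R] = 2*n_A*n_B*(2*n_A*n_B - n_A - n_B) / ((n_A+n_B)^2 * (n_A+n_B-1)) = 2000/900 = 2.2222.
        SD[R] = 1.4907.
Step 4: Continuity-corrected z = (R - 0.5 - E[R]) / SD[R] = (8 - 0.5 - 6.0000) / 1.4907 = 1.0062.
Step 5: Two-sided p-value via normal approximation = 2*(1 - Phi(|z|)) = 0.314305.
Step 6: alpha = 0.05. fail to reject H0.

R = 8, z = 1.0062, p = 0.314305, fail to reject H0.
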